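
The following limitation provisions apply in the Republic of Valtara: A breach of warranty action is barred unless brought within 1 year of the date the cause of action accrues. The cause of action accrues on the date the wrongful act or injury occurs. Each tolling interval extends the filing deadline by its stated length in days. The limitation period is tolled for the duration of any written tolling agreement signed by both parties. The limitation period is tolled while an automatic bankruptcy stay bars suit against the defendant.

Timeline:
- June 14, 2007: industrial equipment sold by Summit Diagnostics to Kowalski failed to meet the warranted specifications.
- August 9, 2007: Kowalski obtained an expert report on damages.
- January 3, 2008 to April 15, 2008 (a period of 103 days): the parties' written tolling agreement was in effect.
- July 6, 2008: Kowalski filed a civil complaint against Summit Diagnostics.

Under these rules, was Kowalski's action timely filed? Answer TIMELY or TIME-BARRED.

TIMELY

The claim accrued on June 14, 2007, when the wrongful act occurred.
1 year from June 14, 2007 is June 14, 2008.
Because the written tolling agreement ran from January 3, 2008 to April 15, 2008, the deadline is extended by 103 days to September 25, 2008.
Nothing else in the chronology tolls or restarts the period.
The July 6, 2008 filing precedes the September 25, 2008 deadline; the claim is timely.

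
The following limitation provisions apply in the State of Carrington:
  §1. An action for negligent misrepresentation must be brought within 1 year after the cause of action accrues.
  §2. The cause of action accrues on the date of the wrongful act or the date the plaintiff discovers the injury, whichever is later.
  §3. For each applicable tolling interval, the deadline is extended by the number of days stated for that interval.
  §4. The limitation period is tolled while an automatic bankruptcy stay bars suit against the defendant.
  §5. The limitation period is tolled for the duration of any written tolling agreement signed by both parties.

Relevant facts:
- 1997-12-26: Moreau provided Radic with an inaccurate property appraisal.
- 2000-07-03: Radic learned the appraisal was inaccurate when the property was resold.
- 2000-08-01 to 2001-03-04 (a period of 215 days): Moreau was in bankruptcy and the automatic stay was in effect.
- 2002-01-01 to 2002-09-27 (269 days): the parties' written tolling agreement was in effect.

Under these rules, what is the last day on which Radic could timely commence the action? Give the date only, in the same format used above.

2002-10-30

Taking the later of the act (1997-12-26) and discovery (2000-07-03), the claim accrued on 2000-07-03.
Adding the 1 year base period to 2000-07-03 gives a deadline of 2001-07-03, before any tolling.
Because the automatic bankruptcy stay ran from 2000-08-01 to 2001-03-04, the deadline is extended by 215 days to 2002-02-03.
Because the written tolling agreement ran from 2002-01-01 to 2002-09-27, the deadline is extended by 269 days to 2002-10-30.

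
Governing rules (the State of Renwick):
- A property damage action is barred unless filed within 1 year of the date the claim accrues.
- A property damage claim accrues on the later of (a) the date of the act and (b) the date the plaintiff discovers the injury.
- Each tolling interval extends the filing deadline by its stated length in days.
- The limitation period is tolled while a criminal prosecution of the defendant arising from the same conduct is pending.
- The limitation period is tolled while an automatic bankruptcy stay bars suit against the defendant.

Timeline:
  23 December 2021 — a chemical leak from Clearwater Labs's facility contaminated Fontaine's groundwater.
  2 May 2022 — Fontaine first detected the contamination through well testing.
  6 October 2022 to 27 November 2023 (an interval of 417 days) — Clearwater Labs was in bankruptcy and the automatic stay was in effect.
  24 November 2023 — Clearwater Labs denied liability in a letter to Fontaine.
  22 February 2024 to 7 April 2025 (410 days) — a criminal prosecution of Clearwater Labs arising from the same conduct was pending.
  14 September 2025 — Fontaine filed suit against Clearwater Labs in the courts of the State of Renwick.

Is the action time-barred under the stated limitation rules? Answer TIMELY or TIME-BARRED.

TIME-BARRED

Because discovery on 2 May 2022 post-dates the 23 December 2021 act, accrual under the later-of rule falls on 2 May 2022.
1 year from 2 May 2022 is 2 May 2023.
The automatic bankruptcy stay from 6 October 2022 to 27 November 2023 tolled the period for 417 days, extending the deadline to 22 June 2024.
Because the pending criminal prosecution ran from 22 February 2024 to 7 April 2025, the deadline is extended by 410 days to 6 August 2025.
None of the other events listed affects the running of the period under the stated rules.
Fontaine filed on 14 September 2025, after the 6 August 2025 deadline, so the action is time-barred.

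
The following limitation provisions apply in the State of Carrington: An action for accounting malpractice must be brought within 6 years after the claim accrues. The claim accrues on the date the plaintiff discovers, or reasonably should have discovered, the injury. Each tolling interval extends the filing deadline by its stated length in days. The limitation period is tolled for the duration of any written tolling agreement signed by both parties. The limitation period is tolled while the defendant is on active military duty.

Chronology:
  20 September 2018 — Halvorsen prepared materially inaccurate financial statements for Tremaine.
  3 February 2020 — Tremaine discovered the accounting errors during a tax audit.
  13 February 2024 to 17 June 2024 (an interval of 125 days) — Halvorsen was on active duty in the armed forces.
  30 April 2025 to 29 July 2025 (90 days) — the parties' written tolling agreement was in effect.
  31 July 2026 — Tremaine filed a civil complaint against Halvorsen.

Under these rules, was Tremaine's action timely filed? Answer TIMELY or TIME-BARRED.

TIMELY

The claim did not accrue until Tremaine discovered the injury on 3 February 2020; the 20 September 2018 act date does not start the clock under the stated rule.
Adding the 6 years base period to 3 February 2020 gives a deadline of 3 February 2026, before any tolling.
Because the defendant's active military service ran from 13 February 2024 to 17 June 2024, the deadline is extended by 125 days to 8 June 2026.
Because the written tolling agreement ran from 30 April 2025 to 29 July 2025, the deadline is extended by 90 days to 6 September 2026.
The 31 July 2026 filing precedes the 6 September 2026 deadline; the claim is timely.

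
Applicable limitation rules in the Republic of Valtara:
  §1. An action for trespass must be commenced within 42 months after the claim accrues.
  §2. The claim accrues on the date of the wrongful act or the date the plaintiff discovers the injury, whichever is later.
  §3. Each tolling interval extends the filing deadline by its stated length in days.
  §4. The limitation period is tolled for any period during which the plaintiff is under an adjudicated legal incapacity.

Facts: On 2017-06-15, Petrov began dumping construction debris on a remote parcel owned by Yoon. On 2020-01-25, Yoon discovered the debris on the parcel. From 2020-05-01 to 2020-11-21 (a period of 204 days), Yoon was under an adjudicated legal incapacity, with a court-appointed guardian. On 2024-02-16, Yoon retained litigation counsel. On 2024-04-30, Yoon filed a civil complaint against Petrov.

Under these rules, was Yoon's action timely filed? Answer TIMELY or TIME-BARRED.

Because discovery on 2020-01-25 post-dates the 2017-06-15 act, accrual under the later-of rule falls on 2020-01-25.
Adding the 42 months base period to 2020-01-25 gives a deadline of 2023-07-25, before any tolling.
The plaintiff's legal incapacity from 2020-05-01 to 2020-11-21 tolled the period for 204 days, extending the deadline to 2024-02-14.
None of the other events listed affects the running of the period under the stated rules.
Filing on 2024-04-30 missed the 2024-02-14 deadline — the action is time-barred.

TIME-BARRED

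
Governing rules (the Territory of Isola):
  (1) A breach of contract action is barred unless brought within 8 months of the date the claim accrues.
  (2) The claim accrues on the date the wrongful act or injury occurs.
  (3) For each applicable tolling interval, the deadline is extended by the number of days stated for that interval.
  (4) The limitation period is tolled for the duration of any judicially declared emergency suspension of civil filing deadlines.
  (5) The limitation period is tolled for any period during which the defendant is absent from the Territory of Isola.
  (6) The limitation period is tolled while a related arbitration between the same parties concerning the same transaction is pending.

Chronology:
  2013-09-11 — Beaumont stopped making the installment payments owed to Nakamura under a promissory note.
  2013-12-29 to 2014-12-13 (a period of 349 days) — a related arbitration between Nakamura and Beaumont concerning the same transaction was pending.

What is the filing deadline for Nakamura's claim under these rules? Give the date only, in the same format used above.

The limitation period began to run on 2013-09-11.
Adding the 8 months base period to 2013-09-11 gives a deadline of 2014-05-11, before any tolling.
The period was tolled for 349 days by the pending related arbitration (2013-12-29 to 2014-12-13), pushing the deadline to 2015-04-25.

2015-04-25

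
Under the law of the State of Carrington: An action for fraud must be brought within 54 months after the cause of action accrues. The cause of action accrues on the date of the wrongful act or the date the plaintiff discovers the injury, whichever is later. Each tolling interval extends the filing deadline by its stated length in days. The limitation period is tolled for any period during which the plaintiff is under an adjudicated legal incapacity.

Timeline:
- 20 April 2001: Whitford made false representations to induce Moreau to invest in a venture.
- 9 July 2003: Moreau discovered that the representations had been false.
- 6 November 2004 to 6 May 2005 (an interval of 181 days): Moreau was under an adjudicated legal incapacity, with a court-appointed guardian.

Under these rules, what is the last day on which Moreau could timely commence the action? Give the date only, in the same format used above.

8 July 2008

The claim accrued on 9 July 2003 — the later of the 20 April 2001 act and the 9 July 2003 discovery.
The untolled deadline — 54 months after 9 July 2003 — is 9 January 2008.
The period was tolled for 181 days by the plaintiff's legal incapacity (6 November 2004 to 6 May 2005), pushing the deadline to 8 July 2008.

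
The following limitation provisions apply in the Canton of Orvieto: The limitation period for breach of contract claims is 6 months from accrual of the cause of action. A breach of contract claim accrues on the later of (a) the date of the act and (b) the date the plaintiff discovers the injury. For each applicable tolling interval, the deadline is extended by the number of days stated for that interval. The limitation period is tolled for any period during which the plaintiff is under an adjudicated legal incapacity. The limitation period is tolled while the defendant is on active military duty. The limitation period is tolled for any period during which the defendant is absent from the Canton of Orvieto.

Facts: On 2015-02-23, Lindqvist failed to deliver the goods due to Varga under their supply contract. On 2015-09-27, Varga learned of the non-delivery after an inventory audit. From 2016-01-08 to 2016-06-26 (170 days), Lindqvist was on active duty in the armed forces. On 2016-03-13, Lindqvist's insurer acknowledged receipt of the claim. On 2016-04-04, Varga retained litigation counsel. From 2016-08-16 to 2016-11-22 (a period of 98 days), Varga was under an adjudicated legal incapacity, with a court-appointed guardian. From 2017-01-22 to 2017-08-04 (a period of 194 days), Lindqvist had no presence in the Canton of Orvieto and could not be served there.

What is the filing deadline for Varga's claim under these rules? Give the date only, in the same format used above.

Taking the later of the act (2015-02-23) and discovery (2015-09-27), the claim accrued on 2015-09-27.
6 months from 2015-09-27 is 2016-03-27.
The period was tolled for 170 days by the defendant's active military service (2016-01-08 to 2016-06-26), pushing the deadline to 2016-09-13.
Because the plaintiff's legal incapacity ran from 2016-08-16 to 2016-11-22, the deadline is extended by 98 days to 2016-12-20.
The defendant's absence from the jurisdiction from 2017-01-22 to 2017-08-04 began after the period had already run on 2016-12-20, so it has no tolling effect.
None of the other events listed affects the running of the period under the stated rules.

2016-12-20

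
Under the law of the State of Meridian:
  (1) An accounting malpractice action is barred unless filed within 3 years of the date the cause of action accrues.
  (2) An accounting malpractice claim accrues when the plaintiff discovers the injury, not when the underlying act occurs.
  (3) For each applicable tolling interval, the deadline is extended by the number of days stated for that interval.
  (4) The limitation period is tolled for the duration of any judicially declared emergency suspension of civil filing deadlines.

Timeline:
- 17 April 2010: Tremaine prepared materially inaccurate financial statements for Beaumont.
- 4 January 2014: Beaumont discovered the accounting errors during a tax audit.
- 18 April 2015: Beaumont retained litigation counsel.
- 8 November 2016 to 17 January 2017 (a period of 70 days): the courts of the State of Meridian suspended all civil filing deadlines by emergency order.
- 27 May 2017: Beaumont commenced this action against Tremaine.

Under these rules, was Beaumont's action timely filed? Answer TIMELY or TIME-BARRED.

TIME-BARRED

Accrual is tied to discovery, so the period began on 4 January 2014 rather than on 17 April 2010 when the act occurred.
3 years from 4 January 2014 is 4 January 2017.
The period was tolled for 70 days by the emergency suspension of filing deadlines (8 November 2016 to 17 January 2017), pushing the deadline to 15 March 2017.
The other events in the timeline have no effect on the limitation period under the stated rules.
Filing on 27 May 2017 missed the 15 March 2017 deadline — the action is time-barred.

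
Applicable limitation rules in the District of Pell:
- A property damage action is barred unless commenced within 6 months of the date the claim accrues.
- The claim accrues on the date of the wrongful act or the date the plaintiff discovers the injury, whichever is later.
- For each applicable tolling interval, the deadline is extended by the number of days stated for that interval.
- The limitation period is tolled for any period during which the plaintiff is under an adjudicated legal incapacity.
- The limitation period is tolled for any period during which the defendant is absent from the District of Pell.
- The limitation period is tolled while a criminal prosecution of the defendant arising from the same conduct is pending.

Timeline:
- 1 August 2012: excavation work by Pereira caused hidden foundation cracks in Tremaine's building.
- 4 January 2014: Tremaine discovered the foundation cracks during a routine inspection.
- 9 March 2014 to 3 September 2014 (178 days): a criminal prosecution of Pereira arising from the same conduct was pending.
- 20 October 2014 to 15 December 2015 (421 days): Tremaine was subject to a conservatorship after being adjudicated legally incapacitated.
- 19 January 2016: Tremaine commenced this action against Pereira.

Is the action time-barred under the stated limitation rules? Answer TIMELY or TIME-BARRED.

Because discovery on 4 January 2014 post-dates the 1 August 2012 act, accrual under the later-of rule falls on 4 January 2014.
Adding the 6 months base period to 4 January 2014 gives a deadline of 4 July 2014, before any tolling.
The pending criminal prosecution from 9 March 2014 to 3 September 2014 tolled the period for 178 days, extending the deadline to 29 December 2014.
The plaintiff's legal incapacity from 20 October 2014 to 15 December 2015 tolled the period for 421 days, extending the deadline to 23 February 2016.
Tremaine filed on 19 January 2016, before the 23 February 2016 deadline, so the action is timely.

TIMELY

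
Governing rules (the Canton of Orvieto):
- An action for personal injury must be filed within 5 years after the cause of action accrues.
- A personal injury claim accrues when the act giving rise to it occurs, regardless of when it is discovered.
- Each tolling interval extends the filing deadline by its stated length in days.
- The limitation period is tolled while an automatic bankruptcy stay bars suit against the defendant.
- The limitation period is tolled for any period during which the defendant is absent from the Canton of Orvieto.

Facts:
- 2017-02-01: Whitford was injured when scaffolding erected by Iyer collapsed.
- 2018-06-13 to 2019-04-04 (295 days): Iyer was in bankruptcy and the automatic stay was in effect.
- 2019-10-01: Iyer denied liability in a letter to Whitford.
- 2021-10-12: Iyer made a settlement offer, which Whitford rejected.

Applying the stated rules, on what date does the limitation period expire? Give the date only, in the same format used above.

2022-11-23

The cause of action accrued on 2017-02-01, the date of the act.
Adding the 5 years base period to 2017-02-01 gives a deadline of 2022-02-01, before any tolling.
The automatic bankruptcy stay from 2018-06-13 to 2019-04-04 tolled the period for 295 days, extending the deadline to 2022-11-23.
None of the other events listed affects the running of the period under the stated rules.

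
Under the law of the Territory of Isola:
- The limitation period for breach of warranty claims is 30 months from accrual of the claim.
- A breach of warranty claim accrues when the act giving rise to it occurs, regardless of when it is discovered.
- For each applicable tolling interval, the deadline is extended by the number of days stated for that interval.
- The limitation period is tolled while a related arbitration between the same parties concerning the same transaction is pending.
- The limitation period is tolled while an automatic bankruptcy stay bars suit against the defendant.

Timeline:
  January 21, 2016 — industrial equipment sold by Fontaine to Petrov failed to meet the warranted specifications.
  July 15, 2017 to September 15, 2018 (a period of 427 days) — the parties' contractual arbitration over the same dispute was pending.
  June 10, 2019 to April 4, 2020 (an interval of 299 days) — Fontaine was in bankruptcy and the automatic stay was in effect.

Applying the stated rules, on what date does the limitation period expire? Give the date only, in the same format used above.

The limitation period began to run on January 21, 2016.
30 months from January 21, 2016 is July 21, 2018.
Because the pending related arbitration ran from July 15, 2017 to September 15, 2018, the deadline is extended by 427 days to September 21, 2019.
Because the automatic bankruptcy stay ran from June 10, 2019 to April 4, 2020, the deadline is extended by 299 days to July 16, 2020.

July 16, 2020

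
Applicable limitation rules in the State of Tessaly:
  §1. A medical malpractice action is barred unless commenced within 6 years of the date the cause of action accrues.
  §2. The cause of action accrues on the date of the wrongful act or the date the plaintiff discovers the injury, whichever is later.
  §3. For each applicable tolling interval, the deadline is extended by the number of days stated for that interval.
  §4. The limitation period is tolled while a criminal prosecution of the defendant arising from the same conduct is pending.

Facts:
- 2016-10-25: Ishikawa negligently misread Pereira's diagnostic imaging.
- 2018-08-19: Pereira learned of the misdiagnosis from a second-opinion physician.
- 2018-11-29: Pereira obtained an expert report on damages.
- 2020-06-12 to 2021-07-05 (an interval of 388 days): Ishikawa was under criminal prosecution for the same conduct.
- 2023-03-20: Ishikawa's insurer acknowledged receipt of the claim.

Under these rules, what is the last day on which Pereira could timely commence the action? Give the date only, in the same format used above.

2025-09-11

Taking the later of the act (2016-10-25) and discovery (2018-08-19), the claim accrued on 2018-08-19.
Adding the 6 years base period to 2018-08-19 gives a deadline of 2024-08-19, before any tolling.
The period was tolled for 388 days by the pending criminal prosecution (2020-06-12 to 2021-07-05), pushing the deadline to 2025-09-11.
Nothing else in the chronology tolls or restarts the period.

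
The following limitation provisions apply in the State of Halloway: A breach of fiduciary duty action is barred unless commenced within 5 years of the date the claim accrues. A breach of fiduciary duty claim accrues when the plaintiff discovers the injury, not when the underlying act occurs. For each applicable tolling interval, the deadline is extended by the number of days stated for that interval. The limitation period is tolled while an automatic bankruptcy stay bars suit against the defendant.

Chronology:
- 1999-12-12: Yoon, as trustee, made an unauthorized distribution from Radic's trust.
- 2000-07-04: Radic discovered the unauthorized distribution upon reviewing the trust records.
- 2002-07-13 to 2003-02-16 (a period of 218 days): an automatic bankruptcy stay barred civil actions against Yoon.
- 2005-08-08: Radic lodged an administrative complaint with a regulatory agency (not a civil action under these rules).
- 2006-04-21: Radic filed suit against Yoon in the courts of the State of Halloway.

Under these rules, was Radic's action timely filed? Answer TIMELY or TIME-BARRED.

TIME-BARRED

Accrual is tied to discovery, so the period began on 2000-07-04 rather than on 1999-12-12 when the act occurred.
Adding the 5 years base period to 2000-07-04 gives a deadline of 2005-07-04, before any tolling.
The period was tolled for 218 days by the automatic bankruptcy stay (2002-07-13 to 2003-02-16), pushing the deadline to 2006-02-07.
Nothing else in the chronology tolls or restarts the period.
Radic filed on 2006-04-21, after the 2006-02-07 deadline, so the action is time-barred.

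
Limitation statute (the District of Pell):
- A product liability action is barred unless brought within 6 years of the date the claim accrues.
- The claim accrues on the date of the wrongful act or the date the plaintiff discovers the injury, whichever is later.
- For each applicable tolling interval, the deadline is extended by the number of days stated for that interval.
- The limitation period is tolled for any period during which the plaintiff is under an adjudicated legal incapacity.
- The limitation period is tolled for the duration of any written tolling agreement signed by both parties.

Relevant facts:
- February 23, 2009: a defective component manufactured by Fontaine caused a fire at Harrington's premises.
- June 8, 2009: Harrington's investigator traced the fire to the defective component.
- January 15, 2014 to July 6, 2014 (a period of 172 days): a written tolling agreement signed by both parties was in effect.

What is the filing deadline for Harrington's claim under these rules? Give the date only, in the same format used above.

Because discovery on June 8, 2009 post-dates the February 23, 2009 act, accrual under the later-of rule falls on June 8, 2009.
Adding the 6 years base period to June 8, 2009 gives a deadline of June 8, 2015, before any tolling.
The written tolling agreement from January 15, 2014 to July 6, 2014 tolled the period for 172 days, extending the deadline to November 27, 2015.

November 27, 2015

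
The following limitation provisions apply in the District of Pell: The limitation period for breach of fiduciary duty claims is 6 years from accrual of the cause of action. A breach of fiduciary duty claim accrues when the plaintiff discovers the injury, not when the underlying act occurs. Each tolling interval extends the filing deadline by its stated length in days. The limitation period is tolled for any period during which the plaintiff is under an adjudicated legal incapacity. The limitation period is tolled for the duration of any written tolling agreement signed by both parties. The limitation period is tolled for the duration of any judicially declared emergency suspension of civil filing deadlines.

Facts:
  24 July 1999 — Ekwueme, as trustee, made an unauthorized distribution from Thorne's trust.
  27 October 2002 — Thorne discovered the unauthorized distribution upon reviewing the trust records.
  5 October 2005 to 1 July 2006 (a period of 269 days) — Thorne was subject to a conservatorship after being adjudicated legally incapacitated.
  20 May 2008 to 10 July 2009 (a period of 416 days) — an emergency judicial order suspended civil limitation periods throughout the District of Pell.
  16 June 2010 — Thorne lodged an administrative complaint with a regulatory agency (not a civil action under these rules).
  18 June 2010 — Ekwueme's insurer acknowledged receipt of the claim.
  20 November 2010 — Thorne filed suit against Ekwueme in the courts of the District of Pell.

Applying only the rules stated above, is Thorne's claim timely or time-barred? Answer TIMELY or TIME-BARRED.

TIME-BARRED

Under the discovery rule, the claim accrued on 27 October 2002, when Thorne discovered the injury — not on the 24 July 1999 date of the underlying act.
Adding the 6 years base period to 27 October 2002 gives a deadline of 27 October 2008, before any tolling.
Because the plaintiff's legal incapacity ran from 5 October 2005 to 1 July 2006, the deadline is extended by 269 days to 23 July 2009.
Because the emergency suspension of filing deadlines ran from 20 May 2008 to 10 July 2009, the deadline is extended by 416 days to 12 September 2010.
Nothing else in the chronology tolls or restarts the period.
Filing on 20 November 2010 missed the 12 September 2010 deadline — the action is time-barred.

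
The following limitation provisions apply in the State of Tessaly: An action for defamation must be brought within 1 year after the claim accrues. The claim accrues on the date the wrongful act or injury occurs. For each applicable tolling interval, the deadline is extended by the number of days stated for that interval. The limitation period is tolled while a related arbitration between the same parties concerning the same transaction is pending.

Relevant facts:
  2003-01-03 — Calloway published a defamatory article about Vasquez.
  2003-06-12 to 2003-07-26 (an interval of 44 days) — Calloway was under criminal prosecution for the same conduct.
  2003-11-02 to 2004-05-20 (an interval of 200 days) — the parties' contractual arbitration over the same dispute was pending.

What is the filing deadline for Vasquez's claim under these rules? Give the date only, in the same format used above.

The limitation period began to run on 2003-01-03.
The untolled deadline — 1 year after 2003-01-03 — is 2004-01-03.
The period was tolled for 200 days by the pending related arbitration (2003-11-02 to 2004-05-20), pushing the deadline to 2004-07-21.
No stated provision tolls the period for a criminal prosecution, so the interval from 2003-06-12 to 2003-07-26 has no effect on the deadline.

2004-07-21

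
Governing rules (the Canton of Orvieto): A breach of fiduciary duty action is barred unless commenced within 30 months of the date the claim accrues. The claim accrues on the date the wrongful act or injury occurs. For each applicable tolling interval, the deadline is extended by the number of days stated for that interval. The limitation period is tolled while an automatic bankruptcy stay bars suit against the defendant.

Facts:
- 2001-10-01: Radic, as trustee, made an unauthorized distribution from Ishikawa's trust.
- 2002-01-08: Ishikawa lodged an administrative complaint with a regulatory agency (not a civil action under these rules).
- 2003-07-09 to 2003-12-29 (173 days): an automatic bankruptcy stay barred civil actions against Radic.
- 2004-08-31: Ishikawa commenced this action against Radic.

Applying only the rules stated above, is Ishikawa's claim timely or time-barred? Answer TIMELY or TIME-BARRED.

TIMELY

The claim accrued on 2001-10-01, the date of the act.
The untolled deadline — 30 months after 2001-10-01 — is 2004-04-01.
The period was tolled for 173 days by the automatic bankruptcy stay (2003-07-09 to 2003-12-29), pushing the deadline to 2004-09-21.
Nothing else in the chronology tolls or restarts the period.
The 2004-08-31 filing precedes the 2004-09-21 deadline; the claim is timely.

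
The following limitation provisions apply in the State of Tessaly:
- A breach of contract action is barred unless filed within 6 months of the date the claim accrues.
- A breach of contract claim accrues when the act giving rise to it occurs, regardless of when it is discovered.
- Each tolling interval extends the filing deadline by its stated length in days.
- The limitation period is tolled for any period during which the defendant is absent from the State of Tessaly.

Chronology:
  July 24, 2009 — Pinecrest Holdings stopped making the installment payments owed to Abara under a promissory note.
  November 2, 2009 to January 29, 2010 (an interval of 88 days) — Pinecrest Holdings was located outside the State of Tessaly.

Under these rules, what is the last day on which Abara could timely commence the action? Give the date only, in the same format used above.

April 22, 2010

The claim accrued on July 24, 2009, the date of the act.
The untolled deadline — 6 months after July 24, 2009 — is January 24, 2010.
Because the defendant's absence from the jurisdiction ran from November 2, 2009 to January 29, 2010, the deadline is extended by 88 days to April 22, 2010.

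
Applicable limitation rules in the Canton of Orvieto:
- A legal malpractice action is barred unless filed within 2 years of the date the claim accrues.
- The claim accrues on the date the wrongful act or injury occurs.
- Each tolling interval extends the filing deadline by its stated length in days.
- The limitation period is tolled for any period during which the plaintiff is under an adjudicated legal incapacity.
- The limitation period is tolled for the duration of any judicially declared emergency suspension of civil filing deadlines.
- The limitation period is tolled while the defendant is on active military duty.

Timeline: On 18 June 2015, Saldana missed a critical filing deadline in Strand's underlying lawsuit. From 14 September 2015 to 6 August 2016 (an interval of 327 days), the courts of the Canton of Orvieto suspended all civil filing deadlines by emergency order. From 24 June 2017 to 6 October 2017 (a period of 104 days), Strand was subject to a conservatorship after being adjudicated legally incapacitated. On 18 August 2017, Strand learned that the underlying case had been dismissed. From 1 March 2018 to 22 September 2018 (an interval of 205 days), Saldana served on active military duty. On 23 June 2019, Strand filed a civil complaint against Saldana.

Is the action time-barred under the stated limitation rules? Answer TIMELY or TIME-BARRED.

TIME-BARRED

Accrual is governed by the date of the act, so the period began to run on 18 June 2015; the later discovery on 18 August 2017 is irrelevant under the stated rule.
Adding the 2 years base period to 18 June 2015 gives a deadline of 18 June 2017, before any tolling.
Because the emergency suspension of filing deadlines ran from 14 September 2015 to 6 August 2016, the deadline is extended by 327 days to 11 May 2018.
The period was tolled for 104 days by the plaintiff's legal incapacity (24 June 2017 to 6 October 2017), pushing the deadline to 23 August 2018.
Because the defendant's active military service ran from 1 March 2018 to 22 September 2018, the deadline is extended by 205 days to 16 March 2019.
Strand filed on 23 June 2019, after the 16 March 2019 deadline, so the action is time-barred.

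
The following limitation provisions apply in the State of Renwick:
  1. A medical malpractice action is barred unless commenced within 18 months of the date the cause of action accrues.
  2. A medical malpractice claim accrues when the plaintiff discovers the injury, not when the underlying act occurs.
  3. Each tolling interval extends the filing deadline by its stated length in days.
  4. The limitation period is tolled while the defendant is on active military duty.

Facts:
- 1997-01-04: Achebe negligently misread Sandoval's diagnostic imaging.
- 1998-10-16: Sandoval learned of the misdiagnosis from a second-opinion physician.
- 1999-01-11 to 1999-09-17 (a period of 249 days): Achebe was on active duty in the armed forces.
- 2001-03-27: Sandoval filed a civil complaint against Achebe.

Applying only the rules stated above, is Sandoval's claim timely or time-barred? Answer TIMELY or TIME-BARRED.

The claim did not accrue until Sandoval discovered the injury on 1998-10-16; the 1997-01-04 act date does not start the clock under the stated rule.
Adding the 18 months base period to 1998-10-16 gives a deadline of 2000-04-16, before any tolling.
Because the defendant's active military service ran from 1999-01-11 to 1999-09-17, the deadline is extended by 249 days to 2000-12-21.
The 2001-03-27 filing falls after the 2000-12-21 deadline; the claim is time-barred.

TIME-BARRED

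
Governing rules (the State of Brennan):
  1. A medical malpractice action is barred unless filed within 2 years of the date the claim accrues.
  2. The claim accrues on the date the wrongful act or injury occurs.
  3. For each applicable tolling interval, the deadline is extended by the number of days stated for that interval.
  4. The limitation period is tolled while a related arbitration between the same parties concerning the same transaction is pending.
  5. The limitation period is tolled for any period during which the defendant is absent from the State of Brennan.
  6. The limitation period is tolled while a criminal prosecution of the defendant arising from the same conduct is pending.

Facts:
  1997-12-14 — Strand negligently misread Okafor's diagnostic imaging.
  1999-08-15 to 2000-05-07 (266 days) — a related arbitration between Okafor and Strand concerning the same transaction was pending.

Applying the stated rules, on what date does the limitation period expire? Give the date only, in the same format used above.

The claim accrued on 1997-12-14, the date of the act.
2 years from 1997-12-14 is 1999-12-14.
The pending related arbitration from 1999-08-15 to 2000-05-07 tolled the period for 266 days, extending the deadline to 2000-09-05.

2000-09-05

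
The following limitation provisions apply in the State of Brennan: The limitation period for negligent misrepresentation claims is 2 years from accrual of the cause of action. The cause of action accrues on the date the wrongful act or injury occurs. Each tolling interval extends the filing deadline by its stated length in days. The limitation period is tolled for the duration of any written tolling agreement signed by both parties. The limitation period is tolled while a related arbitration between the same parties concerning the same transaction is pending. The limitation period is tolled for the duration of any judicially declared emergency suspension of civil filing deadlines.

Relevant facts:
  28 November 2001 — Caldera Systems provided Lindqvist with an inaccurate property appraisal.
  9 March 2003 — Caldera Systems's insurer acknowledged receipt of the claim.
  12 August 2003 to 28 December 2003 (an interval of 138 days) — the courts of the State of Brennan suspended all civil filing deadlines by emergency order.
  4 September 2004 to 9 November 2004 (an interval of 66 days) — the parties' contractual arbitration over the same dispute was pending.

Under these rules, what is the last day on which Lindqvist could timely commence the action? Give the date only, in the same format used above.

14 April 2004

The limitation period began to run on 28 November 2001.
2 years from 28 November 2001 is 28 November 2003.
Because the emergency suspension of filing deadlines ran from 12 August 2003 to 28 December 2003, the deadline is extended by 138 days to 14 April 2004.
By the time the pending related arbitration began on 4 September 2004, the limitation period had already expired on 14 April 2004; that interval cannot revive it.
None of the other events listed affects the running of the period under the stated rules.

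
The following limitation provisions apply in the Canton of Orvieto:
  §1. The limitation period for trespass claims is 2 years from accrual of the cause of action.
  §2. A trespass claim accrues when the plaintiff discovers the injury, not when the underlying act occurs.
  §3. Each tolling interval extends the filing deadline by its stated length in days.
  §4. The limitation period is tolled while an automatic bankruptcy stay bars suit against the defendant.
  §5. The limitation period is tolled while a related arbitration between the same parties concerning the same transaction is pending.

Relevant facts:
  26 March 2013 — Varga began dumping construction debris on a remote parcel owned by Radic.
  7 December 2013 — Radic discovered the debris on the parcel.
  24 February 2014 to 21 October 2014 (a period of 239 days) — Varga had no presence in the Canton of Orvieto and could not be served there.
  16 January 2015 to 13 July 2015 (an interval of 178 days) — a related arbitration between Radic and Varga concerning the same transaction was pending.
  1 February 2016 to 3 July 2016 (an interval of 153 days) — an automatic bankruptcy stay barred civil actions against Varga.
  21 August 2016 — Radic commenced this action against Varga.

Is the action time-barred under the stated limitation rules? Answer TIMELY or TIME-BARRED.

TIMELY

Under the discovery rule, the claim accrued on 7 December 2013, when Radic discovered the injury — not on the 26 March 2013 date of the underlying act.
The untolled deadline — 2 years after 7 December 2013 — is 7 December 2015.
The period was tolled for 178 days by the pending related arbitration (16 January 2015 to 13 July 2015), pushing the deadline to 2 June 2016.
Because the automatic bankruptcy stay ran from 1 February 2016 to 3 July 2016, the deadline is extended by 153 days to 2 November 2016.
Although the defendant's absence ran from 24 February 2014 to 21 October 2014, the stated rules do not make that a tolling event, so it is disregarded.
Radic filed on 21 August 2016, before the 2 November 2016 deadline, so the action is timely.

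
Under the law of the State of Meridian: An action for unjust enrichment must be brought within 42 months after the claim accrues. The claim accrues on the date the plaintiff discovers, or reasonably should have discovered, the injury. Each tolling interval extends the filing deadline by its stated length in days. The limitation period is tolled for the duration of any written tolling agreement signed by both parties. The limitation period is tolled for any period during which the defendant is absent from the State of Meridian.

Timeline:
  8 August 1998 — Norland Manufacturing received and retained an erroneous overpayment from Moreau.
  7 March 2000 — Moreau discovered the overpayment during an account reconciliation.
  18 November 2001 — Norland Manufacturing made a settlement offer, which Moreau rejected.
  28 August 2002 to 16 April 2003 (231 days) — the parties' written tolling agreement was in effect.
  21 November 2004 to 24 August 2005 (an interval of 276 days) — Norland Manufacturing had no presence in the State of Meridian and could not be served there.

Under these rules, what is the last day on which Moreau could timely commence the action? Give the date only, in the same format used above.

Accrual is tied to discovery, so the period began on 7 March 2000 rather than on 8 August 1998 when the act occurred.
Adding the 42 months base period to 7 March 2000 gives a deadline of 7 September 2003, before any tolling.
Because the written tolling agreement ran from 28 August 2002 to 16 April 2003, the deadline is extended by 231 days to 25 April 2004.
The defendant's absence from the jurisdiction from 21 November 2004 to 24 August 2005 began after the period had already run on 25 April 2004, so it has no tolling effect.
None of the other events listed affects the running of the period under the stated rules.

25 April 2004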